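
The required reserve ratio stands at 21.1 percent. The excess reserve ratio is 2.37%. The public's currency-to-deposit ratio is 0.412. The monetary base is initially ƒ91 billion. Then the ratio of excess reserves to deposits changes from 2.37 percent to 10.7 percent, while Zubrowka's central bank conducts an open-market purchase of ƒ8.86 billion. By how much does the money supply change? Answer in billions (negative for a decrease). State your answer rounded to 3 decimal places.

Before: m₁ = (1 + 0.412) / (0.211 + 0.0237 + 0.412) ≈ 2.183393, MB₁ = 91, so M₁ = 2.183393 × 91 ≈ 198.6888 billion.
After: m₂ = (1 + 0.412) / (0.211 + 0.107 + 0.412) ≈ 1.934247, MB₂ = 91 + 8.86 = 99.86, so M₂ = 1.934247 × 99.86 ≈ 193.1539 billion.
ΔM = M₂ − M₁ = 193.1539 − 198.6888 = -5.5349 billion.

-5.535 billion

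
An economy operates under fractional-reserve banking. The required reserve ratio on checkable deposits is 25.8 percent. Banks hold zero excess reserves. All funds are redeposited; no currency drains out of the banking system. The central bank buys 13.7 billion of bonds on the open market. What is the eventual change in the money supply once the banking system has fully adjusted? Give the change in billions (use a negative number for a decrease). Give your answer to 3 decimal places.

The simple money multiplier is m = 1/rr = 1/0.258 ≈ 3.875969.
An open-market purchase increases the monetary base by 13.7 billion, so ΔM = m × ΔMB = 3.875969 × 13.7 ≈ 53.1008 billion.

53.101 billion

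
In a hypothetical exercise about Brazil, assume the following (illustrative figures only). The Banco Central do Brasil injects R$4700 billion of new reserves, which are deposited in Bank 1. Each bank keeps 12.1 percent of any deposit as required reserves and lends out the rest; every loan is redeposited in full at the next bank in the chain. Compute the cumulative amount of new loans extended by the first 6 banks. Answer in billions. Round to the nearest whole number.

Bank i lends (1 − rr)^i of the original deposit: Bank 1 lends 4700·0.8790 = 4131.3000, Bank 2 lends 4700·0.8790² = 3631.4127, and so on.
Summing a geometric series: total = 4700·[0.8790·(1 − 0.8790^6) / (1 − 0.8790)] ≈ 18394.6413 billion.

R$18395 billion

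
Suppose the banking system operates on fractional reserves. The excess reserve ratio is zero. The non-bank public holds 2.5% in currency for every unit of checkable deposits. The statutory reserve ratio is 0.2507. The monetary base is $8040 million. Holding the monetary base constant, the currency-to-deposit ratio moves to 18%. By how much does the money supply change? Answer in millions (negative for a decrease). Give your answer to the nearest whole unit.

Initially m₁ = (1 + 0.025) / (0.2507 + 0.025) ≈ 3.71781, so M₁ = 3.71781 × 8040 = 29891.1924 million.
After the change m₂ = (1 + 0.18) / (0.2507 + 0.18) ≈ 2.73973, so M₂ = 2.73973 × 8040 = 22027.4292 million.
ΔM = M₂ − M₁ = 22027.4292 − 29891.1924 = -7863.7632 million.

-7864 million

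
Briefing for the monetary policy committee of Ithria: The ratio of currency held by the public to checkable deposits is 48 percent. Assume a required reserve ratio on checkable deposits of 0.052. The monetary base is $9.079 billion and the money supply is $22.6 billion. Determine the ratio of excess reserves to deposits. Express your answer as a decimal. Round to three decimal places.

Using m = M/MB = 22.6/9.079 ≈ 2.489261. Since m = (1 + c)/(c + rr + e), the denominator satisfies c + rr + e = (1 + c)/m = (1 + 0.48) / 2.489261 ≈ 0.594554.
With c = 0.48 and rr = 0.052, the ratio of excess reserves to deposits is 0.594554 − 0.48 − 0.052 = 0.062554.

0.063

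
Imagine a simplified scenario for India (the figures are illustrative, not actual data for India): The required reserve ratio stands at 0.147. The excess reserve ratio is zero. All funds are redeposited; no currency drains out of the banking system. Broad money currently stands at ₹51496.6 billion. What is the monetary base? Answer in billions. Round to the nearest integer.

₹7570 billion

With no currency drain and no excess reserves, the money multiplier is m = 1/rr = 1/0.147 ≈ 6.802721.
The monetary base is MB = M / m = 51496.6 / 6.802721 ≈ 7570.0003 billion.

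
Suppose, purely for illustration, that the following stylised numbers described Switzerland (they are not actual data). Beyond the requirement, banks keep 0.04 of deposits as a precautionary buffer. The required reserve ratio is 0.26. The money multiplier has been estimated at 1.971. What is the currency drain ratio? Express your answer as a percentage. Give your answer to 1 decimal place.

Using m = 1.971. From m = (1 + c)/(c + rr + e), rearranging gives 1 + c = m·(c + rr + e), so c·(1 − m) = m·(rr + e) − 1.
Hence c = [m·(rr + e) − 1]/(1 − m) = [1.971 × (0.26 + 0.04) − 1] / (1 − 1.971) ≈ 0.420906.

42.1%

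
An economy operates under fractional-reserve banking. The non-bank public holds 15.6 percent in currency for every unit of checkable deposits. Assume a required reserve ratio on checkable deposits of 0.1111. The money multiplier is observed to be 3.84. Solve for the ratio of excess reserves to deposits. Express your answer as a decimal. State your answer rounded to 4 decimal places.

0.0339

Using m = 3.84. Since m = (1 + c)/(c + rr + e), the denominator satisfies c + rr + e = (1 + c)/m = (1 + 0.156) / 3.84 ≈ 0.301042.
With c = 0.156 and rr = 0.1111, the ratio of excess reserves to deposits is 0.301042 − 0.156 − 0.1111 = 0.033942.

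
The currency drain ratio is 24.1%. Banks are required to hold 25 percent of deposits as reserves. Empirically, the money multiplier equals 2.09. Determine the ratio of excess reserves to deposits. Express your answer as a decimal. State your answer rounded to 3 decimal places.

Using m = 2.09. Since m = (1 + c)/(c + rr + e), the denominator satisfies c + rr + e = (1 + c)/m = (1 + 0.241) / 2.09 ≈ 0.593780.
With c = 0.241 and rr = 0.25, the ratio of excess reserves to deposits is 0.593780 − 0.241 − 0.25 = 0.10278.

0.103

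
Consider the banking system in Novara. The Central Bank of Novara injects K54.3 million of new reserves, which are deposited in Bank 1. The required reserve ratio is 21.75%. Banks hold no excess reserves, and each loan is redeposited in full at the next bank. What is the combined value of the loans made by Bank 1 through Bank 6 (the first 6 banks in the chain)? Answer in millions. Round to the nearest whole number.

Bank i lends (1 − rr)^i of the original deposit: Bank 1 lends 54.3·0.7825 ≈ 42.4897, Bank 2 lends 54.3·0.7825² ≈ 33.2482, and so on.
Summing a geometric series: total = 54.3·[0.7825·(1 − 0.7825^6) / (1 − 0.7825)] ≈ 150.5084 million.

K151 million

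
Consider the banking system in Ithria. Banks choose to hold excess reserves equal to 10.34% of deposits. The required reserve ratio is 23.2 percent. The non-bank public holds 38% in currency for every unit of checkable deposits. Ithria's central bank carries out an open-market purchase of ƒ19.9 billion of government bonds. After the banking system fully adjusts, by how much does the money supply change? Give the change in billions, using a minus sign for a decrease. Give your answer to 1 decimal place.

ƒ38.4 billion

The money multiplier is m = (1 + c) / (rr + e + c) = (1 + 0.38) / (0.232 + 0.1034 + 0.38) ≈ 1.9290.
The purchase adds 19.9 billion of base, so ΔM = m × ΔMB = 1.9290 × (+19.9) = 38.3871 billion.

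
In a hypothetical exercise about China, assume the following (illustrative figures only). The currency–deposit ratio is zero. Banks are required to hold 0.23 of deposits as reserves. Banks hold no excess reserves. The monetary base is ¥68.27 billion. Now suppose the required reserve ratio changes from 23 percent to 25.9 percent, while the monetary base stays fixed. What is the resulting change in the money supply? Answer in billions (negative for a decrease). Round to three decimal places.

-33.235 billion

Initially m₁ = 1 / (0.23) ≈ 4.347826, so M₁ = 4.347826 × 68.27 ≈ 296.8261 billion.
After the change m₂ = 1 / (0.259) ≈ 3.861004, so M₂ = 3.861004 × 68.27 ≈ 263.5907 billion.
ΔM = M₂ − M₁ = 263.5907 − 296.8261 = -33.2354 billion.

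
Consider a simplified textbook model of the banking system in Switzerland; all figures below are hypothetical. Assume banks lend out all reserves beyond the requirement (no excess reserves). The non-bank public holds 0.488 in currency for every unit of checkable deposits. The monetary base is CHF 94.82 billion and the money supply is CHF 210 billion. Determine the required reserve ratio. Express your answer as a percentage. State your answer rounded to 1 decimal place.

Using m = M/MB = 210/94.82 ≈ 2.214723. Since m = (1 + c)/(c + rr + e), the denominator satisfies c + rr + e = (1 + c)/m = (1 + 0.488) / 2.214723 ≈ 0.671867.
With c = 0.488 and e = 0, the required reserve ratio is 0.671867 − 0.488 − 0 = 0.183867.

18.4%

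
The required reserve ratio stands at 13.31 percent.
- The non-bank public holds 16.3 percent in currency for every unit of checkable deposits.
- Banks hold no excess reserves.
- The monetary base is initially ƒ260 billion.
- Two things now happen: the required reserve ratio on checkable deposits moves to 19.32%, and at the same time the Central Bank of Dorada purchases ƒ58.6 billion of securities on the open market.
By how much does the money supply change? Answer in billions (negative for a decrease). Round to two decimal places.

ƒ19.03 billion

Before: m₁ = (1 + 0.163) / (0.1331 + 0.163) ≈ 3.927727, MB₁ = 260, so M₁ = 3.927727 × 260 ≈ 1021.209 billion.
After: m₂ = (1 + 0.163) / (0.1932 + 0.163) ≈ 3.265020, MB₂ = 260 + 58.6 = 318.6, so M₂ = 3.265020 × 318.6 ≈ 1040.2354 billion.
ΔM = M₂ − M₁ = 1040.2354 − 1021.209 = 19.0264 billion.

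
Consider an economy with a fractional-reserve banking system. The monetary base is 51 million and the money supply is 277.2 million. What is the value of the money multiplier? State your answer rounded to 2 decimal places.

5.44

The money multiplier is m = M / MB = 277.2 / 51 ≈ 5.43529.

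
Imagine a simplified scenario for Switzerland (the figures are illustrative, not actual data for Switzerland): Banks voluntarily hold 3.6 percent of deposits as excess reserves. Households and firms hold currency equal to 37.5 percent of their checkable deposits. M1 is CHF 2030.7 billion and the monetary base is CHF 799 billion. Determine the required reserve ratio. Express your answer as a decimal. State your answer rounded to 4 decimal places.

Using m = M/MB = 2030.7/799 ≈ 2.541552. Since m = (1 + c)/(c + rr + e), the denominator satisfies c + rr + e = (1 + c)/m = (1 + 0.375) / 2.541552 ≈ 0.541008.
With c = 0.375 and e = 0.036, the required reserve ratio is 0.541008 − 0.375 − 0.036 = 0.130008.

0.1300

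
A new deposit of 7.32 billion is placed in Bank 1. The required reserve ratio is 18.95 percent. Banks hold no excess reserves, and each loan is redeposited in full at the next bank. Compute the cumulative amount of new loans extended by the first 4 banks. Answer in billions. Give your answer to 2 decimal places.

17.80 billion

Bank i lends (1 − rr)^i of the original deposit: Bank 1 lends 7.32·0.8105 ≈ 5.9329, Bank 2 lends 7.32·0.8105² ≈ 4.8086, and so on.
Summing a geometric series: total = 7.32·[0.8105·(1 − 0.8105^4) / (1 − 0.8105)] ≈ 17.7976 billion.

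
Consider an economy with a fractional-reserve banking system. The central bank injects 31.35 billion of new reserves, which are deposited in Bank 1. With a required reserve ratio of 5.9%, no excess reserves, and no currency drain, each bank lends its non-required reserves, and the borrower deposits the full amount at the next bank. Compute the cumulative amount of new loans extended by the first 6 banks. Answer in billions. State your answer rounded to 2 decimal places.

Bank i lends (1 − rr)^i of the original deposit: Bank 1 lends 31.35·0.9410 ≈ 29.5004, Bank 2 lends 31.35·0.9410² ≈ 27.7598, and so on.
Summing a geometric series: total = 31.35·[0.9410·(1 − 0.9410^6) / (1 − 0.9410)] ≈ 152.8593 billion.

152.86 billion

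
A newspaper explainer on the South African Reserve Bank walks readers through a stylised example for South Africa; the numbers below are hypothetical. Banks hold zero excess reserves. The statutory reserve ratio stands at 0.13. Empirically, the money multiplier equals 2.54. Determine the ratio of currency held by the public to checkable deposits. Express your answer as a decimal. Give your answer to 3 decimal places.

0.435

Using m = 2.54. From m = (1 + c)/(c + rr + e), rearranging gives 1 + c = m·(c + rr + e), so c·(1 − m) = m·(rr + e) − 1.
Hence c = [m·(rr + e) − 1]/(1 − m) = [2.54 × (0.13 + 0) − 1] / (1 − 2.54) ≈ 0.434935.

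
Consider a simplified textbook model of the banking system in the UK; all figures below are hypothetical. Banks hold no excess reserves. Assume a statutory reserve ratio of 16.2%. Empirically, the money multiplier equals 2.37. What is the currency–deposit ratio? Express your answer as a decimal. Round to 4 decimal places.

Using m = 2.37. From m = (1 + c)/(c + rr + e), rearranging gives 1 + c = m·(c + rr + e), so c·(1 − m) = m·(rr + e) − 1.
Hence c = [m·(rr + e) − 1]/(1 − m) = [2.37 × (0.162 + 0) − 1] / (1 − 2.37) ≈ 0.449679.

0.4497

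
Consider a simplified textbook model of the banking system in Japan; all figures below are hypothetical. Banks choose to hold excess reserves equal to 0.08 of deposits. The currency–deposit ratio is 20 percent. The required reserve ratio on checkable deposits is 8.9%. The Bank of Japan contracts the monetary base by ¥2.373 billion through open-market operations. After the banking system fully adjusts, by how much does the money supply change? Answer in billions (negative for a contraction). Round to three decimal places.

-7.717 billion

The money multiplier is m = (1 + c) / (rr + e + c) = (1 + 0.2) / (0.089 + 0.08 + 0.2) ≈ 3.25203.
The sale removes 2.373 billion of base, so ΔM = m × ΔMB = 3.25203 × (−2.373) ≈ -7.7171 billion.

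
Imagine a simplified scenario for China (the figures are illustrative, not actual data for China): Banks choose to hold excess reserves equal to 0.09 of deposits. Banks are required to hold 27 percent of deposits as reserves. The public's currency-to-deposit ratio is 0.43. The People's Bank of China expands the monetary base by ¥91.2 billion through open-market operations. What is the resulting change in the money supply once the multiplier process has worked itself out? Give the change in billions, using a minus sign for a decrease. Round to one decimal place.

The money multiplier is m = (1 + c) / (rr + e + c) = (1 + 0.43) / (0.27 + 0.09 + 0.43) ≈ 1.8101.
The purchase adds 91.2 billion of base, so ΔM = m × ΔMB = 1.8101 × (+91.2) ≈ 165.0811 billion.

¥165.1 billion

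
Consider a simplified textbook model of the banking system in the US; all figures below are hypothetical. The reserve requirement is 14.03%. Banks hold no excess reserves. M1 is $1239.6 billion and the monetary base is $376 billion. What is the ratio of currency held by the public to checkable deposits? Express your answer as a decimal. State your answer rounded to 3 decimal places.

0.234

Using m = M/MB = 1239.6/376 ≈ 3.296809. From m = (1 + c)/(c + rr + e), rearranging gives 1 + c = m·(c + rr + e), so c·(1 − m) = m·(rr + e) − 1.
Hence c = [m·(rr + e) − 1]/(1 − m) = [3.296809 × (0.1403 + 0) − 1] / (1 − 3.296809) ≈ 0.234002.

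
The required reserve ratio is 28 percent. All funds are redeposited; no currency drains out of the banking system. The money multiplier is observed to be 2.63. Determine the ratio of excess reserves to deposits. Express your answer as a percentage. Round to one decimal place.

Using m = 2.63. Since m = (1 + c)/(c + rr + e), the denominator satisfies c + rr + e = (1 + c)/m = (1 + 0) / 2.63 ≈ 0.380228.
With c = 0 and rr = 0.28, the ratio of excess reserves to deposits is 0.380228 − 0 − 0.28 = 0.100228.

10.0%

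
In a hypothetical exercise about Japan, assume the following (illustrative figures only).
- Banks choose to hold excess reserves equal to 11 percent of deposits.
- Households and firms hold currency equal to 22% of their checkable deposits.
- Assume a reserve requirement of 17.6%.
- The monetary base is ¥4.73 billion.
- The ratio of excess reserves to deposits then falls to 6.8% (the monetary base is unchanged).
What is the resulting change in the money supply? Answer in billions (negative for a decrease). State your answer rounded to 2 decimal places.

¥1.03 billion

Initially m₁ = (1 + 0.22) / (0.176 + 0.11 + 0.22) ≈ 2.4111, so M₁ = 2.4111 × 4.73 ≈ 11.4045 billion.
After the change m₂ = (1 + 0.22) / (0.176 + 0.068 + 0.22) ≈ 2.6293, so M₂ = 2.6293 × 4.73 ≈ 12.4366 billion.
ΔM = M₂ − M₁ = 12.4366 − 11.4045 = 1.0321 billion.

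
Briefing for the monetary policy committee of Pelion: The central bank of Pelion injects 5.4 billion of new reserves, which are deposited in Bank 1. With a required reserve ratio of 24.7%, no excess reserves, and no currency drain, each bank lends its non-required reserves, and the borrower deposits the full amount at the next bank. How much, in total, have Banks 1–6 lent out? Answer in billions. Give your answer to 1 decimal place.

13.5 billion

Bank i lends (1 − rr)^i of the original deposit: Bank 1 lends 5.4·0.7530 = 4.0662, Bank 2 lends 5.4·0.7530² ≈ 3.0618, and so on.
Summing a geometric series: total = 5.4·[0.7530·(1 − 0.7530^6) / (1 − 0.7530)] ≈ 13.4614 billion.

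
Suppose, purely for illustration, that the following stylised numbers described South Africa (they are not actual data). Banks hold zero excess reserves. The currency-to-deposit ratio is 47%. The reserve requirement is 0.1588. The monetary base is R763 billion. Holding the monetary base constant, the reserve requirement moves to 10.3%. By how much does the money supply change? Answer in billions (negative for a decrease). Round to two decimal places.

Initially m₁ = (1 + 0.47) / (0.1588 + 0.47) ≈ 2.337786, so M₁ = 2.337786 × 763 ≈ 1783.7307 billion.
After the change m₂ = (1 + 0.47) / (0.103 + 0.47) ≈ 2.565445, so M₂ = 2.565445 × 763 ≈ 1957.4345 billion.
ΔM = M₂ − M₁ = 1957.4345 − 1783.7307 = 173.7038 billion.

R173.70 billion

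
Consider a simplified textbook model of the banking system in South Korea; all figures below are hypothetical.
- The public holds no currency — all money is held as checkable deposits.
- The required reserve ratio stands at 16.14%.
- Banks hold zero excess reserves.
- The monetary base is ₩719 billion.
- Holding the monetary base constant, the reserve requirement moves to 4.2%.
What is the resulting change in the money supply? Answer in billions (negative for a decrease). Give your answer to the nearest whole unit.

₩12664 billion

Initially m₁ = 1 / (0.1614) ≈ 6.1958, so M₁ = 6.1958 × 719 = 4454.7802 billion.
After the change m₂ = 1 / (0.042) ≈ 23.8095, so M₂ = 23.8095 × 719 = 17119.0305 billion.
ΔM = M₂ − M₁ = 17119.0305 − 4454.7802 = 12664.2503 billion.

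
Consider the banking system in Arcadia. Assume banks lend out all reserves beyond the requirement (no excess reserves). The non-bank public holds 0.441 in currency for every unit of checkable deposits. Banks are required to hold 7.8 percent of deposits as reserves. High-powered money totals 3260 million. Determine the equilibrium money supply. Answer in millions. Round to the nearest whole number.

9051 million

The money multiplier is m = (1 + c) / (rr + c) = (1 + 0.441) / (0.078 + 0.441) ≈ 2.77649.
So M = m × MB = 2.77649 × 3260 = 9051.3574 million.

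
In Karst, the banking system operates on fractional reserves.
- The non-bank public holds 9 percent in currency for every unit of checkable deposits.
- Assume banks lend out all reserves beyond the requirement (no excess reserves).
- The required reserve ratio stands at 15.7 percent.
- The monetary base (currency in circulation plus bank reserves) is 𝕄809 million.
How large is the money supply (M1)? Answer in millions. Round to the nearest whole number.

The money multiplier is m = (1 + c) / (rr + c) = (1 + 0.09) / (0.157 + 0.09) ≈ 4.4130.
So M = m × MB = 4.4130 × 809 = 3570.117 million.

𝕄3570 million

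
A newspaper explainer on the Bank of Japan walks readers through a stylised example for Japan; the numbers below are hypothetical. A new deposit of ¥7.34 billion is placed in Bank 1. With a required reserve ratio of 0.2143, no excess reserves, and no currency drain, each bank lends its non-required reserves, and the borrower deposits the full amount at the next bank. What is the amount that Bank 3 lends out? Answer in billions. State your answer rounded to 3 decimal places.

¥3.560 billion

Each bank lends a fraction (1 − rr) = 0.7857 of the deposit it receives, so Bank 3 receives 7.34·0.7857^2 and lends 7.34·0.7857^3 ≈ 3.5601 billion.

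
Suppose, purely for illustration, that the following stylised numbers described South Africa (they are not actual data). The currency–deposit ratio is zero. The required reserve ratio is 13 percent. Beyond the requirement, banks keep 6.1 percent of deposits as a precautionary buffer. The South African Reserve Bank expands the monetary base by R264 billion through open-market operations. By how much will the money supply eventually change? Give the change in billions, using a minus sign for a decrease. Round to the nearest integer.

The money multiplier is m = 1 / (rr + e) = 1 / (0.13 + 0.061) ≈ 5.2356.
The purchase adds 264 billion of base, so ΔM = m × ΔMB = 5.2356 × (+264) = 1382.1984 billion.

R1382 billion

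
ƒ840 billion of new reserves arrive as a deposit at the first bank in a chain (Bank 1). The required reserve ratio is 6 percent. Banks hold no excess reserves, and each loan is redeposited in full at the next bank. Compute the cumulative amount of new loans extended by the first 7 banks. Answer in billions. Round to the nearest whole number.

Bank i lends (1 − rr)^i of the original deposit: Bank 1 lends 840·0.9400 = 789.6000, Bank 2 lends 840·0.9400² = 742.2240, and so on.
Summing a geometric series: total = 840·[0.9400·(1 − 0.9400^7) / (1 − 0.9400)] ≈ 4626.0349 billion.

ƒ4626 billion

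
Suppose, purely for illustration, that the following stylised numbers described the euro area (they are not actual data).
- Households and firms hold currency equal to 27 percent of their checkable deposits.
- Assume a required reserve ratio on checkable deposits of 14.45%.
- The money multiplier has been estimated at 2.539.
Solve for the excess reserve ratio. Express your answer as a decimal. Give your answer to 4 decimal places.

Using m = 2.539. Since m = (1 + c)/(c + rr + e), the denominator satisfies c + rr + e = (1 + c)/m = (1 + 0.27) / 2.539 ≈ 0.500197.
With c = 0.27 and rr = 0.1445, the excess reserve ratio is 0.500197 − 0.27 − 0.1445 = 0.085697.

0.0857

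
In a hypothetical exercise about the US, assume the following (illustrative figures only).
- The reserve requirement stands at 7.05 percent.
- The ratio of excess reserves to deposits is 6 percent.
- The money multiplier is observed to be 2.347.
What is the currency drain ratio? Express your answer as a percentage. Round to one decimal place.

Using m = 2.347. From m = (1 + c)/(c + rr + e), rearranging gives 1 + c = m·(c + rr + e), so c·(1 − m) = m·(rr + e) − 1.
Hence c = [m·(rr + e) − 1]/(1 − m) = [2.347 × (0.0705 + 0.06) − 1] / (1 − 2.347) ≈ 0.515009.

51.5%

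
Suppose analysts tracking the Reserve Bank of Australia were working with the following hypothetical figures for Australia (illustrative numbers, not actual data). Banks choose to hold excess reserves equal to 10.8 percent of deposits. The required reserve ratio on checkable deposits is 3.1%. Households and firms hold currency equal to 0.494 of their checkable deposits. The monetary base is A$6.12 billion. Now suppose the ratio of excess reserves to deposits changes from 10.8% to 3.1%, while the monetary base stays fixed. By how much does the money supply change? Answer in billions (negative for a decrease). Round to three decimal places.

Initially m₁ = (1 + 0.494) / (0.031 + 0.108 + 0.494) ≈ 2.36019, so M₁ = 2.36019 × 6.12 ≈ 14.4444 billion.
After the change m₂ = (1 + 0.494) / (0.031 + 0.031 + 0.494) ≈ 2.68705, so M₂ = 2.68705 × 6.12 ≈ 16.4447 billion.
ΔM = M₂ − M₁ = 16.4447 − 14.4444 = 2.0003 billion.

A$2.000 billion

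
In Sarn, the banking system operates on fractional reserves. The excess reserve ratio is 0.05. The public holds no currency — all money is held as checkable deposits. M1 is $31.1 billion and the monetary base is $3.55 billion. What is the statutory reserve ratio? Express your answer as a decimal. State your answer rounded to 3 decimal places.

Using m = M/MB = 31.1/3.55 ≈ 8.760563. Since m = (1 + c)/(c + rr + e), the denominator satisfies c + rr + e = (1 + c)/m = (1 + 0) / 8.760563 ≈ 0.114148.
With c = 0 and e = 0.05, the statutory reserve ratio is 0.114148 − 0 − 0.05 = 0.064148.

0.064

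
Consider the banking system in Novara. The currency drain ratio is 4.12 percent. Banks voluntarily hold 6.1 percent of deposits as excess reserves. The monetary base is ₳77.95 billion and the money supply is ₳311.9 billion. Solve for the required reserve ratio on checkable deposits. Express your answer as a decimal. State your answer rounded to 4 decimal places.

0.1580

Using m = M/MB = 311.9/77.95 ≈ 4.001283. Since m = (1 + c)/(c + rr + e), the denominator satisfies c + rr + e = (1 + c)/m = (1 + 0.0412) / 4.001283 ≈ 0.260217.
With c = 0.0412 and e = 0.061, the required reserve ratio on checkable deposits is 0.260217 − 0.0412 − 0.061 = 0.158017.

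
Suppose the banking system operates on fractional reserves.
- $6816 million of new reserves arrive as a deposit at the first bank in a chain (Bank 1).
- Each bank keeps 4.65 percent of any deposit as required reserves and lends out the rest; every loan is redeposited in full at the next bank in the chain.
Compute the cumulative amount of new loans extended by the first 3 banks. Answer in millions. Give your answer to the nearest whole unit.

$18605 million

Bank i lends (1 − rr)^i of the original deposit: Bank 1 lends 6816·0.9535 = 6499.0560, Bank 2 lends 6816·0.9535² ≈ 6196.8499, and so on.
Summing a geometric series: total = 6816·[0.9535·(1 − 0.9535^3) / (1 − 0.9535)] ≈ 18604.6023 million.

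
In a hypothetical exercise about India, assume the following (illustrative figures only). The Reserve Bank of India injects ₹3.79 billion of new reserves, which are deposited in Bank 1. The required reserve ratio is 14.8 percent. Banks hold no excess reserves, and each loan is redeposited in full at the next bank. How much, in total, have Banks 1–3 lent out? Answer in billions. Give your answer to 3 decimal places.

Bank i lends (1 − rr)^i of the original deposit: Bank 1 lends 3.79·0.8520 ≈ 3.2291, Bank 2 lends 3.79·0.8520² ≈ 2.7512, and so on.
Summing a geometric series: total = 3.79·[0.8520·(1 − 0.8520^3) / (1 − 0.8520)] ≈ 8.3243 billion.

₹8.324 billion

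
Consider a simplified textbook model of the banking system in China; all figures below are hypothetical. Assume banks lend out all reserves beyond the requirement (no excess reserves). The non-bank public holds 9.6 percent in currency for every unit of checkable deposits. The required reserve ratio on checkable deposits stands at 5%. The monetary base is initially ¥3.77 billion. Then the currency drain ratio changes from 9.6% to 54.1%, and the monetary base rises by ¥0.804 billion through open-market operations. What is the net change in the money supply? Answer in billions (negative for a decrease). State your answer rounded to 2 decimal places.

Before: m₁ = (1 + 0.096) / (0.05 + 0.096) ≈ 7.5068, MB₁ = 3.77, so M₁ = 7.5068 × 3.77 ≈ 28.3006 billion.
After: m₂ = (1 + 0.541) / (0.05 + 0.541) ≈ 2.6074, MB₂ = 3.77 + 0.804 = 4.574, so M₂ = 2.6074 × 4.574 ≈ 11.9262 billion.
ΔM = M₂ − M₁ = 11.9262 − 28.3006 = -16.3744 billion.

-16.37 billion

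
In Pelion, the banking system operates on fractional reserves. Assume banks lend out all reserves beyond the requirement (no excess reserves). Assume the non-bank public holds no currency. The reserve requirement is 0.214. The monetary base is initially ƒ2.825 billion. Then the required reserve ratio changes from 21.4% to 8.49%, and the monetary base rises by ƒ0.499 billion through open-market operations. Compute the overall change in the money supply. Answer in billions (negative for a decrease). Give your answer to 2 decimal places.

ƒ25.95 billion

Before: m₁ = 1 / (0.214) ≈ 4.6729, MB₁ = 2.825, so M₁ = 4.6729 × 2.825 ≈ 13.2009 billion.
After: m₂ = 1 / (0.0849) ≈ 11.7786, MB₂ = 2.825 + 0.499 = 3.324, so M₂ = 11.7786 × 3.324 ≈ 39.1521 billion.
ΔM = M₂ − M₁ = 39.1521 − 13.2009 = 25.9512 billion.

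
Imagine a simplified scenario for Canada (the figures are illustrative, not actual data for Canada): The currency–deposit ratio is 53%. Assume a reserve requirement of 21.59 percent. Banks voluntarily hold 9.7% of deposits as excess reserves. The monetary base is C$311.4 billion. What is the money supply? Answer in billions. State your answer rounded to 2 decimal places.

C$565.24 billion

The money multiplier is m = (1 + c) / (rr + e + c) = (1 + 0.53) / (0.2159 + 0.097 + 0.53) ≈ 1.815162.
So M = m × MB = 1.815162 × 311.4 ≈ 565.2414 billion.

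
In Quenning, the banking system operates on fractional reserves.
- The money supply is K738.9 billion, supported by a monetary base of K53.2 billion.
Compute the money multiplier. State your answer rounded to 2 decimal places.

13.89

The money multiplier is m = M / MB = 738.9 / 53.2 ≈ 13.88910.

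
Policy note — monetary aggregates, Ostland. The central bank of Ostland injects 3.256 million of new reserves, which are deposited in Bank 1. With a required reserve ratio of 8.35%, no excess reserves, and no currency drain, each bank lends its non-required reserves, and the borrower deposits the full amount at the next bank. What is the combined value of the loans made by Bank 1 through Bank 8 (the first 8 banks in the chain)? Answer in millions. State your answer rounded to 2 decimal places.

17.95 million

Bank i lends (1 − rr)^i of the original deposit: Bank 1 lends 3.256·0.9165 ≈ 2.9841, Bank 2 lends 3.256·0.9165² ≈ 2.7349, and so on.
Summing a geometric series: total = 3.256·[0.9165·(1 − 0.9165^8) / (1 − 0.9165)] ≈ 17.9474 million.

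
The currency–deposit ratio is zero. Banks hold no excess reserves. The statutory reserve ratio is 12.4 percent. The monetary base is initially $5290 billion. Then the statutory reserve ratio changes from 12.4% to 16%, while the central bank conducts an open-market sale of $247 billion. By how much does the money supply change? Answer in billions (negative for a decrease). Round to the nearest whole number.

Before: m₁ = 1 / (0.124) ≈ 8.06452, MB₁ = 5290, so M₁ = 8.06452 × 5290 = 42661.3108 billion.
After: m₂ = 1 / (0.16) = 6.25, MB₂ = 5290 − 247 = 5043, so M₂ = 6.25 × 5043 = 31518.75 billion.
ΔM = M₂ − M₁ = 31518.75 − 42661.3108 = -11142.5608 billion.

-11143 billion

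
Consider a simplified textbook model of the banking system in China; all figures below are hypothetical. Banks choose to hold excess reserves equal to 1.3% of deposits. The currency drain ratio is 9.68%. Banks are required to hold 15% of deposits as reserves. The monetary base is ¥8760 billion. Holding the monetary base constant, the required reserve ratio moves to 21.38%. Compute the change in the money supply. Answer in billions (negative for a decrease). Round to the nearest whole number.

-7291 billion

Initially m₁ = (1 + 0.0968) / (0.15 + 0.013 + 0.0968) ≈ 4.22171, so M₁ = 4.22171 × 8760 = 36982.1796 billion.
After the change m₂ = (1 + 0.0968) / (0.2138 + 0.013 + 0.0968) ≈ 3.38937, so M₂ = 3.38937 × 8760 = 29690.8812 billion.
ΔM = M₂ − M₁ = 29690.8812 − 36982.1796 = -7291.2984 billion.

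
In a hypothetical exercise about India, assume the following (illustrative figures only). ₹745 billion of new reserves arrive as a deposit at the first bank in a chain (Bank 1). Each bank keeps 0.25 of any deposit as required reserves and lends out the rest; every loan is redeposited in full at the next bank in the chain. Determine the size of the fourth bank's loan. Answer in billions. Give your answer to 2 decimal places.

Each bank lends a fraction (1 − rr) = 0.7500 of the deposit it receives, so Bank 4 receives 745·0.7500^3 and lends 745·0.7500^4 ≈ 235.7227 billion.

₹235.72 billion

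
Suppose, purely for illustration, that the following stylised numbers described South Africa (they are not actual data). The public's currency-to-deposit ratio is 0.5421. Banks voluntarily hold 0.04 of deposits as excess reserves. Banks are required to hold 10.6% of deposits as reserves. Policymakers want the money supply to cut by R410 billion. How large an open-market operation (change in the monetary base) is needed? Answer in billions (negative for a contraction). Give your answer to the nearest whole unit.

-183 billion

The money multiplier is m = (1 + c) / (rr + e + c) = (1 + 0.5421) / (0.106 + 0.04 + 0.5421) ≈ 2.2411.
ΔMB = ΔM / m = (−410) / 2.2411 ≈ -182.9459 billion.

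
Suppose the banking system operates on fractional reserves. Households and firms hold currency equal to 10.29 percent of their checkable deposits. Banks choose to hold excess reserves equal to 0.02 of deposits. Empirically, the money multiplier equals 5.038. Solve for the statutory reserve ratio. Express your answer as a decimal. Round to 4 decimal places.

0.0960

Using m = 5.038. Since m = (1 + c)/(c + rr + e), the denominator satisfies c + rr + e = (1 + c)/m = (1 + 0.1029) / 5.038 ≈ 0.218916.
With c = 0.1029 and e = 0.02, the statutory reserve ratio is 0.218916 − 0.1029 − 0.02 = 0.096016.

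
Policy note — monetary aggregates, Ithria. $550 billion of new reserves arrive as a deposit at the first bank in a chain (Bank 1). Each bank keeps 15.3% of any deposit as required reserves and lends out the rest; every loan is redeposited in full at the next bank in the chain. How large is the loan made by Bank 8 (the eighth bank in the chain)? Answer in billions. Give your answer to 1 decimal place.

$145.7 billion

Each bank lends a fraction (1 − rr) = 0.8470 of the deposit it receives, so Bank 8 receives 550·0.8470^7 and lends 550·0.8470^8 ≈ 145.6901 billion.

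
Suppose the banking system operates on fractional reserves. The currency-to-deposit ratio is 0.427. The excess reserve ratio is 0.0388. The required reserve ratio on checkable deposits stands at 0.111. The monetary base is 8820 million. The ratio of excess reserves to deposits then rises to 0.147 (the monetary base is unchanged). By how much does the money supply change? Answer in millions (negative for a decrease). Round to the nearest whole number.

Initially m₁ = (1 + 0.427) / (0.111 + 0.0388 + 0.427) ≈ 2.47399, so M₁ = 2.47399 × 8820 = 21820.5918 million.
After the change m₂ = (1 + 0.427) / (0.111 + 0.147 + 0.427) ≈ 2.08321, so M₂ = 2.08321 × 8820 = 18373.9122 million.
ΔM = M₂ − M₁ = 18373.9122 − 21820.5918 = -3446.6796 million.

-3447 million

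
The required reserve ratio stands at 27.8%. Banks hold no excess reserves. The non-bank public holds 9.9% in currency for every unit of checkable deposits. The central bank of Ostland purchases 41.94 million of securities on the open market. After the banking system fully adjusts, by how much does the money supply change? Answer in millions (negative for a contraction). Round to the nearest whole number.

The money multiplier is m = (1 + c) / (rr + c) = (1 + 0.099) / (0.278 + 0.099) ≈ 2.9151.
The purchase adds 41.94 million of base, so ΔM = m × ΔMB = 2.9151 × (+41.94) ≈ 122.2593 million.

122 million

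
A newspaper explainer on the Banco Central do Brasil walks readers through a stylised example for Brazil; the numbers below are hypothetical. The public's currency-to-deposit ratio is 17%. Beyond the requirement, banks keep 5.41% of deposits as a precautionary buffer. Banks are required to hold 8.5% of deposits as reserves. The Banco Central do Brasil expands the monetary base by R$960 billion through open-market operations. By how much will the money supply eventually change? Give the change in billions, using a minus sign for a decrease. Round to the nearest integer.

The money multiplier is m = (1 + c) / (rr + e + c) = (1 + 0.17) / (0.085 + 0.0541 + 0.17) ≈ 3.7852.
The purchase adds 960 billion of base, so ΔM = m × ΔMB = 3.7852 × (+960) = 3633.792 billion.

R$3634 billion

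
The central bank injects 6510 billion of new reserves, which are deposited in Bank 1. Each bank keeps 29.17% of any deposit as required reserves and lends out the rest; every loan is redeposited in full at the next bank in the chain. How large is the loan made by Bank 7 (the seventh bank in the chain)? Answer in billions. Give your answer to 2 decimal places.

Each bank lends a fraction (1 − rr) = 0.7083 of the deposit it receives, so Bank 7 receives 6510·0.7083^6 and lends 6510·0.7083^7 ≈ 582.2395 billion.

582.24 billion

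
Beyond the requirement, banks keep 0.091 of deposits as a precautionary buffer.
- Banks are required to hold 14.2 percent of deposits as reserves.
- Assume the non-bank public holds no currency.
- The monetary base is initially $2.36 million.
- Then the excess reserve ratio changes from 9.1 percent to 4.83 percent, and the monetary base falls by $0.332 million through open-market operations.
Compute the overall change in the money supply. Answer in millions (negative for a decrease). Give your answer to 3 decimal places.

Before: m₁ = 1 / (0.142 + 0.091) ≈ 4.29185, MB₁ = 2.36, so M₁ = 4.29185 × 2.36 ≈ 10.1288 million.
After: m₂ = 1 / (0.142 + 0.0483) ≈ 5.25486, MB₂ = 2.36 − 0.332 = 2.028, so M₂ = 5.25486 × 2.028 ≈ 10.6569 million.
ΔM = M₂ − M₁ = 10.6569 − 10.1288 = 0.5281 million.

$0.528 million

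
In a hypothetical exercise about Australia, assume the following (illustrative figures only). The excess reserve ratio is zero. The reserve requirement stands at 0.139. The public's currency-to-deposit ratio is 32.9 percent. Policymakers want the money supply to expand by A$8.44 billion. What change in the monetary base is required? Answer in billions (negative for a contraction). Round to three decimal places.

A$2.972 billion

The money multiplier is m = (1 + c) / (rr + c) = (1 + 0.329) / (0.139 + 0.329) ≈ 2.83974.
ΔMB = ΔM / m = (+8.44) / 2.83974 ≈ 2.9721 billion.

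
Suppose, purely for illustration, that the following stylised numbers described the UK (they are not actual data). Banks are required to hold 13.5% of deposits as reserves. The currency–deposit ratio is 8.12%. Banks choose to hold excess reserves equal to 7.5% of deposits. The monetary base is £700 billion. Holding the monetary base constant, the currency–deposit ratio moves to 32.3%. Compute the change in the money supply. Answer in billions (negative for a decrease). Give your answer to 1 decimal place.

-861.5 billion

Initially m₁ = (1 + 0.0812) / (0.135 + 0.075 + 0.0812) ≈ 3.71291, so M₁ = 3.71291 × 700 = 2599.037 billion.
After the change m₂ = (1 + 0.323) / (0.135 + 0.075 + 0.323) ≈ 2.48218, so M₂ = 2.48218 × 700 = 1737.526 billion.
ΔM = M₂ − M₁ = 1737.526 − 2599.037 = -861.511 billion.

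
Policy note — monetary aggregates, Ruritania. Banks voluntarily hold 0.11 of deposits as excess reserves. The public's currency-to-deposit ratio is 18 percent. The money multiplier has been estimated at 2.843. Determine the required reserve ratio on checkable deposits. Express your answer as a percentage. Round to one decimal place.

Using m = 2.843. Since m = (1 + c)/(c + rr + e), the denominator satisfies c + rr + e = (1 + c)/m = (1 + 0.18) / 2.843 ≈ 0.415055.
With c = 0.18 and e = 0.11, the required reserve ratio on checkable deposits is 0.415055 − 0.18 − 0.11 = 0.125055.

12.5%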